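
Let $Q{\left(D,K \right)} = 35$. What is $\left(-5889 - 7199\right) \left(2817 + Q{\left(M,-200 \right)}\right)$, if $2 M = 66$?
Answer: $-37326976$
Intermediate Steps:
$M = 33$ ($M = \frac{1}{2} \cdot 66 = 33$)
$\left(-5889 - 7199\right) \left(2817 + Q{\left(M,-200 \right)}\right) = \left(-5889 - 7199\right) \left(2817 + 35\right) = \left(-13088\right) 2852 = -37326976$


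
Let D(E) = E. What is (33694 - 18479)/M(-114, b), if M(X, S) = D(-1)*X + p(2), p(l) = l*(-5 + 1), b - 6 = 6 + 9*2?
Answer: 15215/106 ≈ 143.54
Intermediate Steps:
b = 30 (b = 6 + (6 + 9*2) = 6 + (6 + 18) = 6 + 24 = 30)
p(l) = -4*l (p(l) = l*(-4) = -4*l)
M(X, S) = -8 - X (M(X, S) = -X - 4*2 = -X - 8 = -8 - X)
(33694 - 18479)/M(-114, b) = (33694 - 18479)/(-8 - 1*(-114)) = 15215/(-8 + 114) = 15215/106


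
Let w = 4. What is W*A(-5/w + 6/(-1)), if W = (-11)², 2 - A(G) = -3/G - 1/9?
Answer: 53603/261 ≈ 205.38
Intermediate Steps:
A(G) = 19/9 + 3/G (A(G) = 2 - (-3/G - 1/9) = 2 - (-3/G - 1*⅑) = 2 - (-3/G - ⅑) = 2 - (-⅑ - 3/G) = 2 + (⅑ + 3/G) = 19/9 + 3/G)
W = 121
W*A(-5/w + 6/(-1)) = 121*(19/9 + 3/(-5/4 + 6/(-1))) = 121*(19/9 + 3/(-5*¼ + 6*(-1))) = 121*(19/9 + 3/(-5/4 - 6)) = 121*(19/9 + 3/(-29/4)) = 121*(19/9 + 3*(-4/29)) = 121*(19/9 - 12/29) = 121*(443/261) = 53603/261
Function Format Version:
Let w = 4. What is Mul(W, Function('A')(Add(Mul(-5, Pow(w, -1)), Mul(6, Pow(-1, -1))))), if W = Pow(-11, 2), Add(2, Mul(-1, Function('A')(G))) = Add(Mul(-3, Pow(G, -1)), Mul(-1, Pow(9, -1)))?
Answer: Rational(53603, 261) ≈ 205.38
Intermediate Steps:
Function('A')(G) = Add(Rational(19, 9), Mul(3, Pow(G, -1))) (Function('A')(G) = Add(2, Mul(-1, Add(Mul(-3, Pow(G, -1)), Mul(-1, Pow(9, -1))))) = Add(2, Mul(-1, Add(Mul(-3, Pow(G, -1)), Mul(-1, Rational(1, 9))))) = Add(2, Mul(-1, Add(Mul(-3, Pow(G, -1)), Rational(-1, 9)))) = Add(2, Mul(-1, Add(Rational(-1, 9), Mul(-3, Pow(G, -1))))) = Add(2, Add(Rational(1, 9), Mul(3, Pow(G, -1)))) = Add(Rational(19, 9), Mul(3, Pow(G, -1))))
W = 121
Mul(W, Function('A')(Add(Mul(-5, Pow(w, -1)), Mul(6, Pow(-1, -1))))) = Mul(121, Add(Rational(19, 9), Mul(3, Pow(Add(Mul(-5, Pow(4, -1)), Mul(6, Pow(-1, -1))), -1)))) = Mul(121, Add(Rational(19, 9), Mul(3, Pow(Add(Mul(-5, Rational(1, 4)), Mul(6, -1)), -1)))) = Mul(121, Add(Rational(19, 9), Mul(3, Pow(Add(Rational(-5, 4), -6), -1)))) = Mul(121, Add(Rational(19, 9), Mul(3, Pow(Rational(-29, 4), -1)))) = Mul(121, Add(Rational(19, 9), Mul(3, Rational(-4, 29)))) = Mul(121, Add(Rational(19, 9), Rational(-12, 29))) = Mul(121, Rational(443, 261)) = Rational(53603, 261)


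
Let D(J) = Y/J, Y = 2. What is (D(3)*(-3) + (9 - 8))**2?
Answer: 1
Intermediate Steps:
D(J) = 2/J
(D(3)*(-3) + (9 - 8))**2 = ((2/3)*(-3) + (9 - 8))**2 = ((2*(1/3))*(-3) + 1)**2 = ((2/3)*(-3) + 1)**2 = (-2 + 1)**2 = (-1)**2 = 1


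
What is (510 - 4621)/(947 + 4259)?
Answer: -4111/5206 ≈ -0.78967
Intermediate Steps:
(510 - 4621)/(947 + 4259) = -4111/5206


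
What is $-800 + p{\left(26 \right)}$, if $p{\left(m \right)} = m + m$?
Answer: $-748$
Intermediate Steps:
$p{\left(m \right)} = 2 m$
$-800 + p{\left(26 \right)} = -800 + 2 \cdot 26 = -800 + 52 = -748$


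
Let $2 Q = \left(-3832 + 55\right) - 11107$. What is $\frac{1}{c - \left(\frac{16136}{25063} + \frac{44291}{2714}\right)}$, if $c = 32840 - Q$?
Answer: $\frac{68020982}{2738867338487} \approx 2.4835 \cdot 10^{-5}$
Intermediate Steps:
$Q = -7442$ ($Q = \frac{\left(-3832 + 55\right) - 11107}{2} = \frac{-3777 - 11107}{2} = \frac{1}{2} \left(-14884\right) = -7442$)
$c = 40282$ ($c = 32840 - -7442 = 32840 + 7442 = 40282$)
$\frac{1}{c - \left(\frac{16136}{25063} + \frac{44291}{2714}\right)} = \frac{1}{40282 - \left(\frac{16136}{25063} + \frac{44291}{2714}\right)} = \frac{1}{40282 - \frac{1153858437}{68020982}} = \frac{1}{\frac{2738867338487}{68020982}} = \frac{68020982}{2738867338487}$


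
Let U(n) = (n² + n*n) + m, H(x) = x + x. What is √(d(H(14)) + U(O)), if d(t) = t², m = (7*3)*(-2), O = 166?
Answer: 3*√6206 ≈ 236.33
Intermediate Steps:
H(x) = 2*x
m = -42 (m = 21*(-2) = -42)
U(n) = -42 + 2*n² (U(n) = (n² + n*n) - 42 = (n² + n²) - 42 = 2*n² - 42 = -42 + 2*n²)
√(d(H(14)) + U(O)) = √((2*14)² + (-42 + 2*166²)) = √(28² + (-42 + 2*27556)) = √(784 + (-42 + 55112)) = √(784 + 55070) = √55854 = 3*√6206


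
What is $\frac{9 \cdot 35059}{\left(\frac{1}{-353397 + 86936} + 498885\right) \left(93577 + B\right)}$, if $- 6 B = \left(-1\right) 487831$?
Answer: $\frac{252230117373}{69743040936119656} \approx 3.6166 \cdot 10^{-6}$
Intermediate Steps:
$B = \frac{487831}{6}$ ($B = - \frac{\left(-1\right) 487831}{6} = \left(- \frac{1}{6}\right) \left(-487831\right) = \frac{487831}{6} \approx 81305.0$)
$\frac{9 \cdot 35059}{\left(\frac{1}{-353397 + 86936} + 498885\right) \left(93577 + B\right)} = \frac{9 \cdot 35059}{\left(\frac{1}{-353397 + 86936} + 498885\right) \left(93577 + \frac{487831}{6}\right)} = \frac{315531}{\left(\frac{1}{-266461} + 498885\right) \frac{1049293}{6}} = \frac{315531}{\left(- \frac{1}{266461} + 498885\right) \frac{1049293}{6}} = \frac{315531}{\frac{132933395984}{266461} \cdot \frac{1049293}{6}} = \frac{315531}{\frac{69743040936119656}{799383}} = 315531 \cdot \frac{799383}{69743040936119656} = \frac{252230117373}{69743040936119656}$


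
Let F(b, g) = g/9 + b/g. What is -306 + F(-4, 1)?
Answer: -2789/9 ≈ -309.89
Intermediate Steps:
F(b, g) = g/9 + b/g (F(b, g) = g*(⅑) + b/g = g/9 + b/g)
-306 + F(-4, 1) = -306 + ((⅑)*1 - 4/1) = -306 + (⅑ - 4*1) = -306 + (⅑ - 4) = -306 - 35/9 = -2789/9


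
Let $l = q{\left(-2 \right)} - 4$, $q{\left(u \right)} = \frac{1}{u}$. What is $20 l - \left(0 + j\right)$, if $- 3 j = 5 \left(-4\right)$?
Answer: $- \frac{290}{3} \approx -96.667$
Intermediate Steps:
$l = - \frac{9}{2}$ ($l = \frac{1}{-2} - 4 = - \frac{1}{2} - 4 = - \frac{9}{2} \approx -4.5$)
$j = \frac{20}{3}$ ($j = - \frac{5 \left(-4\right)}{3} = \left(- \frac{1}{3}\right) \left(-20\right) = \frac{20}{3} \approx 6.6667$)
$20 l - \left(0 + j\right) = 20 \left(- \frac{9}{2}\right) + \left(0^{2} - \frac{20}{3}\right) = -90 + \left(0 - \frac{20}{3}\right) = -90 - \frac{20}{3} = - \frac{290}{3}$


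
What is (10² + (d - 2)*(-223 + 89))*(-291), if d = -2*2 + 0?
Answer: -263064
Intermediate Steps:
d = -4 (d = -4 + 0 = -4)
(10² + (d - 2)*(-223 + 89))*(-291) = (10² + (-4 - 2)*(-223 + 89))*(-291) = (100 - 6*(-134))*(-291) = (100 + 804)*(-291) = 904*(-291) = -263064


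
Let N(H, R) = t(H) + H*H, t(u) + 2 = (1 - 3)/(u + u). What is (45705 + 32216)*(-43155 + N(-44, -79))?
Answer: -141327109883/44 ≈ -3.2120e+9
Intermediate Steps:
t(u) = -2 - 1/u (t(u) = -2 + (1 - 3)/(u + u) = -2 - 2*1/(2*u) = -2 - 1/u)
N(H, R) = -2 + H**2 - 1/H (N(H, R) = (-2 - 1/H) + H*H = (-2 - 1/H) + H**2 = -2 + H**2 - 1/H)
(45705 + 32216)*(-43155 + N(-44, -79)) = (45705 + 32216)*(-43155 + (-2 + (-44)**2 - 1/(-44))) = 77921*(-43155 + (-2 + 1936 - 1*(-1/44))) = 77921*(-43155 + (-2 + 1936 + 1/44)) = 77921*(-43155 + 85097/44) = 77921*(-1813723/44) = -141327109883/44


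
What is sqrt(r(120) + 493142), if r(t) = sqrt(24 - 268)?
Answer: sqrt(493142 + 2*I*sqrt(61)) ≈ 702.24 + 0.01*I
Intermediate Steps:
r(t) = 2*I*sqrt(61) (r(t) = sqrt(-244) = 2*I*sqrt(61))
sqrt(r(120) + 493142) = sqrt(2*I*sqrt(61) + 493142) = sqrt(493142 + 2*I*sqrt(61))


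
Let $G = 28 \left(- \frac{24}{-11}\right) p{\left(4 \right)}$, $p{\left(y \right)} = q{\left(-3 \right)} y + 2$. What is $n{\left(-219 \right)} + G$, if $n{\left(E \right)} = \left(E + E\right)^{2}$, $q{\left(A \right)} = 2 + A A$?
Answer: $\frac{2141196}{11} \approx 1.9465 \cdot 10^{5}$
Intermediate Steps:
$q{\left(A \right)} = 2 + A^{2}$
$p{\left(y \right)} = 2 + 11 y$ ($p{\left(y \right)} = \left(2 + \left(-3\right)^{2}\right) y + 2 = \left(2 + 9\right) y + 2 = 11 y + 2 = 2 + 11 y$)
$G = \frac{30912}{11}$ ($G = 28 \left(- \frac{24}{-11}\right) \left(2 + 11 \cdot 4\right) = 28 \left(\left(-24\right) \left(- \frac{1}{11}\right)\right) \left(2 + 44\right) = 28 \cdot \frac{24}{11} \cdot 46 = \frac{672}{11} \cdot 46 = \frac{30912}{11} \approx 2810.2$)
$n{\left(E \right)} = 4 E^{2}$ ($n{\left(E \right)} = \left(2 E\right)^{2} = 4 E^{2}$)
$n{\left(-219 \right)} + G = 4 \left(-219\right)^{2} + \frac{30912}{11} = 4 \cdot 47961 + \frac{30912}{11} = 191844 + \frac{30912}{11} = \frac{2141196}{11}$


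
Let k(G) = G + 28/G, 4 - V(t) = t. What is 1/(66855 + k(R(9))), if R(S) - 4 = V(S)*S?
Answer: 41/2739346 ≈ 1.4967e-5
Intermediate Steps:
V(t) = 4 - t
R(S) = 4 + S*(4 - S) (R(S) = 4 + (4 - S)*S = 4 + S*(4 - S))
1/(66855 + k(R(9))) = 1/(66855 + ((4 - 1*9*(-4 + 9)) + 28/(4 - 1*9*(-4 + 9)))) = 1/(66855 + ((4 - 1*9*5) + 28/(4 - 1*9*5))) = 1/(66855 + ((4 - 45) + 28/(4 - 45))) = 1/(66855 + (-41 + 28/(-41))) = 1/(66855 + (-41 + 28*(-1/41))) = 1/(66855 + (-41 - 28/41)) = 1/(66855 - 1709/41) = 1/(2739346/41) = 41/2739346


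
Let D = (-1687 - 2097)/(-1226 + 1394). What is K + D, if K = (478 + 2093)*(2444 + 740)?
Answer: 171906871/21 ≈ 8.1860e+6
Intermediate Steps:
D = -473/21 (D = -3784/168 = -3784*1/168 = -473/21 ≈ -22.524)
K = 8186064 (K = 2571*3184 = 8186064)
K + D = 8186064 - 473/21 = 171906871/21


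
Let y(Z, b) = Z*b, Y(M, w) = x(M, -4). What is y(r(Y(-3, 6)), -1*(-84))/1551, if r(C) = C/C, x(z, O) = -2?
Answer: 28/517 ≈ 0.054159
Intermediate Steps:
Y(M, w) = -2
r(C) = 1
y(r(Y(-3, 6)), -1*(-84))/1551 = (1*(-1*(-84)))/1551 = (1*84)*(1/1551) = 84*(1/1551) = 28/517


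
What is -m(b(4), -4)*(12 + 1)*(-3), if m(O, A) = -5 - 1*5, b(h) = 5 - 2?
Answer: -390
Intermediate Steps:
b(h) = 3
m(O, A) = -10 (m(O, A) = -5 - 5 = -10)
-m(b(4), -4)*(12 + 1)*(-3) = -(-10)*(12 + 1)*(-3) = -(-10)*13*(-3) = -(-10)*(-39) = -1*390 = -390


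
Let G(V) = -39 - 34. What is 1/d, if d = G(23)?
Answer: -1/73 ≈ -0.013699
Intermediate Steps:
G(V) = -73
d = -73
1/d = 1/(-73) = -1/73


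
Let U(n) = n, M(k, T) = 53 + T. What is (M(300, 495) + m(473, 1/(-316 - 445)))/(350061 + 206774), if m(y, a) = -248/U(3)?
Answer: 1396/1670505 ≈ 0.00083568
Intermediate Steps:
m(y, a) = -248/3
(M(300, 495) + m(473, 1/(-316 - 445)))/(350061 + 206774) = ((53 + 495) - 248/3)/(350061 + 206774) = (548 - 248/3)/556835 = (1396/3)*(1/556835) = 1396/1670505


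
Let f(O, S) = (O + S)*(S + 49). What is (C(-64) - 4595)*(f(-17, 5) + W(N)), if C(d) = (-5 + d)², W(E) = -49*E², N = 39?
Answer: -12479382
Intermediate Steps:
f(O, S) = (49 + S)*(O + S) (f(O, S) = (O + S)*(49 + S) = (49 + S)*(O + S))
(C(-64) - 4595)*(f(-17, 5) + W(N)) = ((-5 - 64)² - 4595)*((5² + 49*(-17) + 49*5 - 17*5) - 49*39²) = ((-69)² - 4595)*((25 - 833 + 245 - 85) - 49*1521) = (4761 - 4595)*(-648 - 74529) = 166*(-75177) = -12479382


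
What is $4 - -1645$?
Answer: $1649$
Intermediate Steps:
$4 - -1645 = 4 + 1645 = 1649$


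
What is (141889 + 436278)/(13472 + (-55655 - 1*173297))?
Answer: -578167/215480 ≈ -2.6832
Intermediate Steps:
(141889 + 436278)/(13472 + (-55655 - 1*173297)) = 578167/(13472 + (-55655 - 173297)) = 578167/(13472 - 228952) = 578167/(-215480) = 578167*(-1/215480) = -578167/215480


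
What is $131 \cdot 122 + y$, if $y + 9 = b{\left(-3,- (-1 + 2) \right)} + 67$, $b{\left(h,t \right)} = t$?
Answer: $16039$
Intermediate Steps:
$y = 57$ ($y = -9 + \left(- (-1 + 2) + 67\right) = -9 + \left(\left(-1\right) 1 + 67\right) = -9 + \left(-1 + 67\right) = -9 + 66 = 57$)
$131 \cdot 122 + y = 131 \cdot 122 + 57 = 15982 + 57 = 16039$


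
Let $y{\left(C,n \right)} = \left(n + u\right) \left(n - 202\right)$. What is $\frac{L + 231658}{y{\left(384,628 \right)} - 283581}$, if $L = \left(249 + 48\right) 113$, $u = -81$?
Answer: $- \frac{265219}{50559} \approx -5.2457$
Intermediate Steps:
$y{\left(C,n \right)} = \left(-202 + n\right) \left(-81 + n\right)$ ($y{\left(C,n \right)} = \left(n - 81\right) \left(n - 202\right) = \left(-81 + n\right) \left(-202 + n\right) = \left(-202 + n\right) \left(-81 + n\right)$)
$L = 33561$ ($L = 297 \cdot 113 = 33561$)
$\frac{L + 231658}{y{\left(384,628 \right)} - 283581} = \frac{33561 + 231658}{\left(16362 + 628^{2} - 177724\right) - 283581} = \frac{265219}{\left(16362 + 394384 - 177724\right) - 283581} = \frac{265219}{233022 - 283581} = \frac{265219}{-50559} = 265219 \left(- \frac{1}{50559}\right) = - \frac{265219}{50559}$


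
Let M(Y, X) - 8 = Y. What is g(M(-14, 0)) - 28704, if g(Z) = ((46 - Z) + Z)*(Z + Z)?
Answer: -29256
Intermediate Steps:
M(Y, X) = 8 + Y
g(Z) = 92*Z (g(Z) = 46*(2*Z) = 92*Z)
g(M(-14, 0)) - 28704 = 92*(8 - 14) - 28704 = 92*(-6) - 28704 = -552 - 28704 = -29256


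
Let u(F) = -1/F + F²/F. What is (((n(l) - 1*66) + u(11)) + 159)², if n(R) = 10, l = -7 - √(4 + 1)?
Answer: 1570009/121 ≈ 12975.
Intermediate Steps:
u(F) = F - 1/F (u(F) = -1/F + F = F - 1/F)
l = -7 - √5 ≈ -9.2361
(((n(l) - 1*66) + u(11)) + 159)² = (((10 - 1*66) + (11 - 1/11)) + 159)² = (((10 - 66) + (11 - 1*1/11)) + 159)² = ((-56 + (11 - 1/11)) + 159)² = ((-56 + 120/11) + 159)² = (-496/11 + 159)² = (1253/11)² = 1570009/121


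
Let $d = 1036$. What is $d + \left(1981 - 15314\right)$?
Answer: $-12297$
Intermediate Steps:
$d + \left(1981 - 15314\right) = 1036 + \left(1981 - 15314\right) = 1036 - 13333 = -12297$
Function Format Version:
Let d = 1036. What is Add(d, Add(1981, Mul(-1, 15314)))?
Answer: -12297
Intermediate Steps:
Add(d, Add(1981, Mul(-1, 15314))) = Add(1036, Add(1981, Mul(-1, 15314))) = Add(1036, Add(1981, -15314)) = Add(1036, -13333) = -12297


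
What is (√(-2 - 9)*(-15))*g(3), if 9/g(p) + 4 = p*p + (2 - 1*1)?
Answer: -45*I*√11/2 ≈ -74.624*I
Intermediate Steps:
g(p) = 9/(-3 + p²) (g(p) = 9/(-4 + (p*p + (2 - 1*1))) = 9/(-4 + (p² + (2 - 1))) = 9/(-4 + (p² + 1)) = 9/(-4 + (1 + p²)) = 9/(-3 + p²))
(√(-2 - 9)*(-15))*g(3) = (√(-2 - 9)*(-15))*(9/(-3 + 3²)) = (√(-11)*(-15))*(9/(-3 + 9)) = ((I*√11)*(-15))*(9/6) = (-15*I*√11)*(9*(⅙)) = -15*I*√11*(3/2) = -45*I*√11/2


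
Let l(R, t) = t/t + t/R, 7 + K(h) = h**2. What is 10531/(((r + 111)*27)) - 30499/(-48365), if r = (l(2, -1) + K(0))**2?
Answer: 2542116209/800489115 ≈ 3.1757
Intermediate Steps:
K(h) = -7 + h**2
l(R, t) = 1 + t/R
r = 169/4 (r = ((2 - 1)/2 + (-7 + 0**2))**2 = ((1/2)*1 + (-7 + 0))**2 = (1/2 - 7)**2 = (-13/2)**2 = 169/4 ≈ 42.250)
10531/(((r + 111)*27)) - 30499/(-48365) = 10531/(((169/4 + 111)*27)) - 30499/(-48365) = 10531/(((613/4)*27)) - 30499*(-1/48365) = 10531/(16551/4) + 30499/48365 = 10531*(4/16551) + 30499/48365 = 42124/16551 + 30499/48365 = 2542116209/800489115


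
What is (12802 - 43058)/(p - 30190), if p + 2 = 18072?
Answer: 3782/1515 ≈ 2.4964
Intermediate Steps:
p = 18070 (p = -2 + 18072 = 18070)
(12802 - 43058)/(p - 30190) = (12802 - 43058)/(18070 - 30190) = -30256/(-12120) = -30256*(-1/12120) = 3782/1515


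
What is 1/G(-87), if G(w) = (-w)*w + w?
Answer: -1/7656 ≈ -0.00013062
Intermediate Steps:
G(w) = w - w² (G(w) = -w² + w = w - w²)
1/G(-87) = 1/(-87*(1 - 1*(-87))) = 1/(-87*(1 + 87)) = 1/(-87*88) = 1/(-7656) = -1/7656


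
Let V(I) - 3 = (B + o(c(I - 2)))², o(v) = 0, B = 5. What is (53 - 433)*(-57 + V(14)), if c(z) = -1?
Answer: 11020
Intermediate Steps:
V(I) = 28 (V(I) = 3 + (5 + 0)² = 3 + 5² = 3 + 25 = 28)
(53 - 433)*(-57 + V(14)) = (53 - 433)*(-57 + 28) = -380*(-29) = 11020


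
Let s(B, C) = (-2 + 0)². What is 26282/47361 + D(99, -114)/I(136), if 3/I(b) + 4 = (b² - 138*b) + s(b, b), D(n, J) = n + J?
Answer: 64437242/47361 ≈ 1360.6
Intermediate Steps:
D(n, J) = J + n
s(B, C) = 4 (s(B, C) = (-2)² = 4)
I(b) = 3/(b² - 138*b) (I(b) = 3/(-4 + ((b² - 138*b) + 4)) = 3/(-4 + (4 + b² - 138*b)) = 3/(b² - 138*b))
26282/47361 + D(99, -114)/I(136) = 26282/47361 + (-114 + 99)/((3/(136*(-138 + 136)))) = 26282*(1/47361) - 15/(3*(1/136)/(-2)) = 26282/47361 - 15/(3*(1/136)*(-½)) = 26282/47361 - 15/(-3/272) = 26282/47361 - 15*(-272/3) = 26282/47361 + 1360 = 64437242/47361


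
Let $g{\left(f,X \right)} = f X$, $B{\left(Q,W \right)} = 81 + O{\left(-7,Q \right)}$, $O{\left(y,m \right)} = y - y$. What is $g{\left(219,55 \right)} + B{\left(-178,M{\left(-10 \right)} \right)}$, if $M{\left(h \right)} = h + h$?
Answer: $12126$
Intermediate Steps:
$M{\left(h \right)} = 2 h$
$O{\left(y,m \right)} = 0$
$B{\left(Q,W \right)} = 81$ ($B{\left(Q,W \right)} = 81 + 0 = 81$)
$g{\left(f,X \right)} = X f$
$g{\left(219,55 \right)} + B{\left(-178,M{\left(-10 \right)} \right)} = 55 \cdot 219 + 81 = 12045 + 81 = 12126$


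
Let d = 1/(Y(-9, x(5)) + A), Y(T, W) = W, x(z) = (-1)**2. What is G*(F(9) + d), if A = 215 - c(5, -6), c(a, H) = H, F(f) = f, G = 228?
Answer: 75962/37 ≈ 2053.0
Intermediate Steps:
x(z) = 1
A = 221 (A = 215 - 1*(-6) = 215 + 6 = 221)
d = 1/222 (d = 1/(1 + 221) = 1/222 ≈ 0.0045045)
G*(F(9) + d) = 228*(9 + 1/222) = 228*(1999/222) = 75962/37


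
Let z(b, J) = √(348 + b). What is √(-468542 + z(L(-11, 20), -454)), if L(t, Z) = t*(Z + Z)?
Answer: √(-468542 + 2*I*√23) ≈ 0.007 + 684.5*I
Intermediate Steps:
L(t, Z) = 2*Z*t (L(t, Z) = t*(2*Z) = 2*Z*t)
√(-468542 + z(L(-11, 20), -454)) = √(-468542 + √(348 + 2*20*(-11))) = √(-468542 + √(348 - 440)) = √(-468542 + √(-92)) = √(-468542 + 2*I*√23)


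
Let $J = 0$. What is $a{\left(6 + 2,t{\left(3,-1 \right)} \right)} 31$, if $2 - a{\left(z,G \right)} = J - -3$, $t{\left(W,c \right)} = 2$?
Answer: $-31$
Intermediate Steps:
$a{\left(z,G \right)} = -1$ ($a{\left(z,G \right)} = 2 - \left(0 - -3\right) = 2 - \left(0 + 3\right) = 2 - 3 = -1$)
$a{\left(6 + 2,t{\left(3,-1 \right)} \right)} 31 = \left(-1\right) 31 = -31$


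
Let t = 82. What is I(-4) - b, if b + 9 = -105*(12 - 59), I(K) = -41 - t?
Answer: -5049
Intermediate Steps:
I(K) = -123 (I(K) = -41 - 1*82 = -41 - 82 = -123)
b = 4926 (b = -9 - 105*(12 - 59) = -9 - 105*(-47) = -9 + 4935 = 4926)
I(-4) - b = -123 - 1*4926 = -123 - 4926 = -5049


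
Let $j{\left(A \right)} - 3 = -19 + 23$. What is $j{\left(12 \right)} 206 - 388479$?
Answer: $-387037$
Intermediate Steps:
$j{\left(A \right)} = 7$ ($j{\left(A \right)} = 3 + \left(-19 + 23\right) = 3 + 4 = 7$)
$j{\left(12 \right)} 206 - 388479 = 7 \cdot 206 - 388479 = 1442 - 388479 = -387037$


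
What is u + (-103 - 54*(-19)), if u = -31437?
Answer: -30514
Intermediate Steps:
u + (-103 - 54*(-19)) = -31437 + (-103 - 54*(-19)) = -31437 + (-103 + 1026) = -31437 + 923 = -30514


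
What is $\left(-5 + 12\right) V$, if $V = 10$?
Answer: $70$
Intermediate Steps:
$\left(-5 + 12\right) V = \left(-5 + 12\right) 10 = 7 \cdot 10 = 70$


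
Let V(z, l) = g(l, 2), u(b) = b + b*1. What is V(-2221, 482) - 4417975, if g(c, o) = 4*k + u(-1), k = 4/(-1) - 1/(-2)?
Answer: -4417991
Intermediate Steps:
k = -7/2 (k = 4*(-1) - 1*(-1/2) = -4 + 1/2 = -7/2 ≈ -3.5000)
u(b) = 2*b (u(b) = b + b = 2*b)
g(c, o) = -16 (g(c, o) = 4*(-7/2) + 2*(-1) = -14 - 2 = -16)
V(z, l) = -16
V(-2221, 482) - 4417975 = -16 - 4417975 = -4417991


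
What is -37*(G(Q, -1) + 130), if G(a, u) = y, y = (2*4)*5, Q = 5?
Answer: -6290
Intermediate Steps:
y = 40 (y = 8*5 = 40)
G(a, u) = 40
-37*(G(Q, -1) + 130) = -37*(40 + 130) = -37*170 = -6290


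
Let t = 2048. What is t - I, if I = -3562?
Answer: 5610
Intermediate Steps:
t - I = 2048 - 1*(-3562) = 2048 + 3562 = 5610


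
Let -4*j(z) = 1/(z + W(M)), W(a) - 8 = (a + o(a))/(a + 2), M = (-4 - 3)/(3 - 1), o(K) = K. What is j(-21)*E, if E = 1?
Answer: 3/100 ≈ 0.030000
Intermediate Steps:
M = -7/2 ≈ -3.5000
W(a) = 8 + 2*a/(2 + a) (W(a) = 8 + (a + a)/(a + 2) = 8 + (2*a)/(2 + a) = 8 + 2*a/(2 + a))
j(z) = -1/(4*(38/3 + z)) (j(z) = -1/(4*(z + 2*(8 + 5*(-7/2))/(2 - 7/2))) = -1/(4*(z + 2*(8 - 35/2)/(-3/2))) = -1/(4*(z + 2*(-2/3)*(-19/2))) = -1/(4*(z + 38/3)) = -1/(4*(38/3 + z)))
j(-21)*E = -3/(152 + 12*(-21))*1 = -3/(152 - 252)*1 = -3/(-100)*1 = -3*(-1/100)*1 = (3/100)*1 = 3/100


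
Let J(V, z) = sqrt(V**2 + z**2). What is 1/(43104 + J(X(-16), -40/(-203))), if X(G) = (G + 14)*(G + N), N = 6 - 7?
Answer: 444068184/19141103093335 - 203*sqrt(11909801)/38282206186670 ≈ 2.3181e-5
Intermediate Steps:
N = -1
X(G) = (-1 + G)*(14 + G) (X(G) = (G + 14)*(G - 1) = (14 + G)*(-1 + G) = (-1 + G)*(14 + G))
1/(43104 + J(X(-16), -40/(-203))) = 1/(43104 + sqrt((-14 + (-16)**2 + 13*(-16))**2 + (-40/(-203))**2)) = 1/(43104 + sqrt((-14 + 256 - 208)**2 + (-40*(-1/203))**2)) = 1/(43104 + sqrt(34**2 + (40/203)**2)) = 1/(43104 + sqrt(1156 + 1600/41209)) = 1/(43104 + sqrt(47639204/41209)) = 1/(43104 + 2*sqrt(11909801)/203)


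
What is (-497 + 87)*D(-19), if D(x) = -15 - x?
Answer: -1640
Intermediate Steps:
(-497 + 87)*D(-19) = (-497 + 87)*(-15 - 1*(-19)) = -410*(-15 + 19) = -410*4 = -1640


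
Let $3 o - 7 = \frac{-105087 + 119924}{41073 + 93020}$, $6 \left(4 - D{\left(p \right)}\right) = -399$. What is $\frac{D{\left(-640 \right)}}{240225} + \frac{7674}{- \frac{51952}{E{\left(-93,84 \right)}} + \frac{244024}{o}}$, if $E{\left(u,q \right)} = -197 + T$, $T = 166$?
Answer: $\frac{4559003985985993}{61911452826667850} \approx 0.073637$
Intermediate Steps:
$D{\left(p \right)} = \frac{141}{2}$ ($D{\left(p \right)} = 4 - - \frac{133}{2} = 4 + \frac{133}{2} = \frac{141}{2}$)
$o = \frac{953488}{402279}$ ($o = \frac{7}{3} + \frac{\left(-105087 + 119924\right) \frac{1}{41073 + 93020}}{3} = \frac{7}{3} + \frac{14837 \cdot \frac{1}{134093}}{3} = \frac{7}{3} + \frac{1}{3} \cdot \frac{14837}{134093} = \frac{7}{3} + \frac{14837}{402279} = \frac{953488}{402279} \approx 2.3702$)
$E{\left(u,q \right)} = -31$ ($E{\left(u,q \right)} = -197 + 166 = -31$)
$\frac{D{\left(-640 \right)}}{240225} + \frac{7674}{- \frac{51952}{E{\left(-93,84 \right)}} + \frac{244024}{o}} = \frac{141}{2 \cdot 240225} + \frac{7674}{- \frac{51952}{-31} + \frac{244024}{\frac{953488}{402279}}} = \frac{141}{2} \cdot \frac{1}{240225} + \frac{7674}{\left(-51952\right) \left(- \frac{1}{31}\right) + 244024 \cdot \frac{402279}{953488}} = \frac{47}{160150} + \frac{7674}{\frac{51952}{31} + \frac{12270716337}{119186}} = \frac{47}{160150} + \frac{7674}{\frac{386584157519}{3694766}} = \frac{47}{160150} + 7674 \cdot \frac{3694766}{386584157519} = \frac{47}{160150} + \frac{28353634284}{386584157519} = \frac{4559003985985993}{61911452826667850}$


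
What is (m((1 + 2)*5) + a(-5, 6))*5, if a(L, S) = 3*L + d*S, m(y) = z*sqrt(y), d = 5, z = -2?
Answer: 75 - 10*sqrt(15) ≈ 36.270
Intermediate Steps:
m(y) = -2*sqrt(y)
a(L, S) = 3*L + 5*S
(m((1 + 2)*5) + a(-5, 6))*5 = (-2*sqrt(5)*sqrt(1 + 2) + (3*(-5) + 5*6))*5 = (-2*sqrt(15) + (-15 + 30))*5 = (-2*sqrt(15) + 15)*5 = (15 - 2*sqrt(15))*5 = 75 - 10*sqrt(15)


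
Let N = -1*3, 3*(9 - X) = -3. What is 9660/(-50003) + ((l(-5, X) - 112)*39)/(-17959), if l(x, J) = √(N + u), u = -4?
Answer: 44929164/898003877 - 39*I*√7/17959 ≈ 0.050032 - 0.0057455*I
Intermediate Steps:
X = 10 (X = 9 - ⅓*(-3) = 9 + 1 = 10)
N = -3
l(x, J) = I*√7 (l(x, J) = √(-3 - 4) = √(-7) = I*√7)
9660/(-50003) + ((l(-5, X) - 112)*39)/(-17959) = 9660/(-50003) + ((I*√7 - 112)*39)/(-17959) = 9660*(-1/50003) + ((-112 + I*√7)*39)*(-1/17959) = -9660/50003 + (-4368 + 39*I*√7)*(-1/17959) = -9660/50003 + (4368/17959 - 39*I*√7/17959) = 44929164/898003877 - 39*I*√7/17959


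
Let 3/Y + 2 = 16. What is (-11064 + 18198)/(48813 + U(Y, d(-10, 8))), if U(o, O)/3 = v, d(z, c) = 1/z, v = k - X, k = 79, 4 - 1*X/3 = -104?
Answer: 1189/8013 ≈ 0.14838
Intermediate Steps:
X = 324 (X = 12 - 3*(-104) = 12 + 312 = 324)
v = -245 (v = 79 - 1*324 = 79 - 324 = -245)
Y = 3/14 (Y = 3/(-2 + 16) = 3/14 ≈ 0.21429)
U(o, O) = -735 (U(o, O) = 3*(-245) = -735)
(-11064 + 18198)/(48813 + U(Y, d(-10, 8))) = (-11064 + 18198)/(48813 - 735) = 7134/48078 = 7134*(1/48078) = 1189/8013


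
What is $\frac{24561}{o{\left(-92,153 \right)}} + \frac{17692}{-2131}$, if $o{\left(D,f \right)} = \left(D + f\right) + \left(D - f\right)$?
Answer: $- \frac{55594819}{392104} \approx -141.79$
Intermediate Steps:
$o{\left(D,f \right)} = 2 D$
$\frac{24561}{o{\left(-92,153 \right)}} + \frac{17692}{-2131} = \frac{24561}{2 \left(-92\right)} + \frac{17692}{-2131} = \frac{24561}{-184} + 17692 \left(- \frac{1}{2131}\right) = 24561 \left(- \frac{1}{184}\right) - \frac{17692}{2131} = - \frac{24561}{184} - \frac{17692}{2131} = - \frac{55594819}{392104}$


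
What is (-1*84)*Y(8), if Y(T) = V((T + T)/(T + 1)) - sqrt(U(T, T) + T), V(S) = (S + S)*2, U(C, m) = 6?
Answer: -1792/3 + 84*sqrt(14) ≈ -283.03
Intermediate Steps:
V(S) = 4*S (V(S) = (2*S)*2 = 4*S)
Y(T) = -sqrt(6 + T) + 8*T/(1 + T) (Y(T) = 4*((T + T)/(T + 1)) - sqrt(6 + T) = 4*((2*T)/(1 + T)) - sqrt(6 + T) = 4*(2*T/(1 + T)) - sqrt(6 + T) = 8*T/(1 + T) - sqrt(6 + T) = -sqrt(6 + T) + 8*T/(1 + T))
(-1*84)*Y(8) = (-1*84)*((8*8 - sqrt(6 + 8)*(1 + 8))/(1 + 8)) = -84*(64 - 1*sqrt(14)*9)/9 = -28*(64 - 9*sqrt(14))/3 = -84*(64/9 - sqrt(14)) = -1792/3 + 84*sqrt(14)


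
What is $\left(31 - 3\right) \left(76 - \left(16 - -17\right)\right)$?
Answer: $1204$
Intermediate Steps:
$\left(31 - 3\right) \left(76 - \left(16 - -17\right)\right) = 28 \left(76 - \left(16 + 17\right)\right) = 28 \left(76 - 33\right) = 28 \cdot 43 = 1204$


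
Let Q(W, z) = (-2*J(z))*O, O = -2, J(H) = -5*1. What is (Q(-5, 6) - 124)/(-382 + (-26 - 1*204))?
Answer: 4/17 ≈ 0.23529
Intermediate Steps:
J(H) = -5
Q(W, z) = -20 (Q(W, z) = -2*(-5)*(-2) = 10*(-2) = -20)
(Q(-5, 6) - 124)/(-382 + (-26 - 1*204)) = (-20 - 124)/(-382 + (-26 - 1*204)) = -144/(-382 + (-26 - 204)) = -144/(-382 - 230) = -144/(-612) = -144*(-1/612) = 4/17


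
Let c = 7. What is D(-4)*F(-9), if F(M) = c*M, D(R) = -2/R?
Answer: -63/2 ≈ -31.500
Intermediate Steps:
F(M) = 7*M
D(-4)*F(-9) = (-2/(-4))*(7*(-9)) = -2*(-¼)*(-63) = (½)*(-63) = -63/2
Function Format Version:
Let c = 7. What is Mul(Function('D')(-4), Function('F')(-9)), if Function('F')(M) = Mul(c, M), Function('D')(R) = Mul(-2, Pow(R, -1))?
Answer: Rational(-63, 2) ≈ -31.500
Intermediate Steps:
Function('F')(M) = Mul(7, M)
Mul(Function('D')(-4), Function('F')(-9)) = Mul(Mul(-2, Pow(-4, -1)), Mul(7, -9)) = Mul(Mul(-2, Rational(-1, 4)), -63) = Mul(Rational(1, 2), -63) = Rational(-63, 2)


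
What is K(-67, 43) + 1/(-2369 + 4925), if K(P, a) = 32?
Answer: 81793/2556 ≈ 32.000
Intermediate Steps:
K(-67, 43) + 1/(-2369 + 4925) = 32 + 1/(-2369 + 4925) = 32 + 1/2556 = 81793/2556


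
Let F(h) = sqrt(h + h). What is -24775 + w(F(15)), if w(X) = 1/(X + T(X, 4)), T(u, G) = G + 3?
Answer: -470718/19 - sqrt(30)/19 ≈ -24775.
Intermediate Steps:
T(u, G) = 3 + G
F(h) = sqrt(2)*sqrt(h) (F(h) = sqrt(2*h) = sqrt(2)*sqrt(h))
w(X) = 1/(7 + X) (w(X) = 1/(X + (3 + 4)) = 1/(X + 7) = 1/(7 + X))
-24775 + w(F(15)) = -24775 + 1/(7 + sqrt(2)*sqrt(15)) = -24775 + 1/(7 + sqrt(30))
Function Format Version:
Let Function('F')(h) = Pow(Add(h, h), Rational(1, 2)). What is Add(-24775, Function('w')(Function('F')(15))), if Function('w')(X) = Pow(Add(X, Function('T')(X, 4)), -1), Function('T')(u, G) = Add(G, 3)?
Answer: Add(Rational(-470718, 19), Mul(Rational(-1, 19), Pow(30, Rational(1, 2)))) ≈ -24775.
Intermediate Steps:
Function('T')(u, G) = Add(3, G)
Function('F')(h) = Mul(Pow(2, Rational(1, 2)), Pow(h, Rational(1, 2))) (Function('F')(h) = Pow(Mul(2, h), Rational(1, 2)) = Mul(Pow(2, Rational(1, 2)), Pow(h, Rational(1, 2))))
Function('w')(X) = Pow(Add(7, X), -1) (Function('w')(X) = Pow(Add(X, Add(3, 4)), -1) = Pow(Add(X, 7), -1) = Pow(Add(7, X), -1))
Add(-24775, Function('w')(Function('F')(15))) = Add(-24775, Pow(Add(7, Mul(Pow(2, Rational(1, 2)), Pow(15, Rational(1, 2)))), -1)) = Add(-24775, Pow(Add(7, Pow(30, Rational(1, 2))), -1))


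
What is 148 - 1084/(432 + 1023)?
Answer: 214256/1455 ≈ 147.25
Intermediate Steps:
148 - 1084/(432 + 1023) = 148 - 1084/1455 = 214256/1455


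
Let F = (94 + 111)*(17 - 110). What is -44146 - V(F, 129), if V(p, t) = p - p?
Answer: -44146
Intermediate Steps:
F = -19065 (F = 205*(-93) = -19065)
V(p, t) = 0
-44146 - V(F, 129) = -44146 - 1*0 = -44146 + 0 = -44146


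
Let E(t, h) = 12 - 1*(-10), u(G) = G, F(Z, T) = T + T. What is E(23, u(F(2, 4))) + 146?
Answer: 168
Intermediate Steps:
F(Z, T) = 2*T
E(t, h) = 22 (E(t, h) = 12 + 10 = 22)
E(23, u(F(2, 4))) + 146 = 22 + 146 = 168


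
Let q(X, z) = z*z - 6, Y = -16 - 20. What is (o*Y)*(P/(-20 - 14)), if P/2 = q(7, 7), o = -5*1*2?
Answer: -15480/17 ≈ -910.59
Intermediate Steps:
o = -10 (o = -5*2 = -10)
Y = -36
q(X, z) = -6 + z² (q(X, z) = z² - 6 = -6 + z²)
P = 86 (P = 2*(-6 + 7²) = 2*(-6 + 49) = 2*43 = 86)
(o*Y)*(P/(-20 - 14)) = (-10*(-36))*(86/(-20 - 14)) = 360*(86/(-34)) = 360*(86*(-1/34)) = 360*(-43/17) = -15480/17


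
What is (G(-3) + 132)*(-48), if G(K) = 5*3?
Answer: -7056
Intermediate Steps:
G(K) = 15
(G(-3) + 132)*(-48) = (15 + 132)*(-48) = 147*(-48) = -7056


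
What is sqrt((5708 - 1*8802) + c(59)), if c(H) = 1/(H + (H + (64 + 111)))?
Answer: I*sqrt(265616513)/293 ≈ 55.624*I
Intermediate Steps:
c(H) = 1/(175 + 2*H) (c(H) = 1/(H + (H + 175)) = 1/(H + (175 + H)) = 1/(175 + 2*H))
sqrt((5708 - 1*8802) + c(59)) = sqrt((5708 - 1*8802) + 1/(175 + 2*59)) = sqrt((5708 - 8802) + 1/(175 + 118)) = sqrt(-3094 + 1/293) = sqrt(-906541/293) = I*sqrt(265616513)/293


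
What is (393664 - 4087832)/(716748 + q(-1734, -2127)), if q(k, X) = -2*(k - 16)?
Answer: -461771/90031 ≈ -5.1290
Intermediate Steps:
q(k, X) = 32 - 2*k (q(k, X) = -2*(-16 + k) = 32 - 2*k)
(393664 - 4087832)/(716748 + q(-1734, -2127)) = (393664 - 4087832)/(716748 + (32 - 2*(-1734))) = -3694168/(716748 + (32 + 3468)) = -3694168/(716748 + 3500) = -3694168/720248 = -3694168*1/720248 = -461771/90031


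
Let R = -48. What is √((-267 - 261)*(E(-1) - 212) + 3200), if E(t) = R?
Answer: 8*√2195 ≈ 374.81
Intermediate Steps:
E(t) = -48
√((-267 - 261)*(E(-1) - 212) + 3200) = √((-267 - 261)*(-48 - 212) + 3200) = √(-528*(-260) + 3200) = √(137280 + 3200) = √140480 = 8*√2195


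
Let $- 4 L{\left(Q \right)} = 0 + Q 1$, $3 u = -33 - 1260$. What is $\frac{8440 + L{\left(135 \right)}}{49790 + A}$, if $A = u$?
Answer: $\frac{33625}{197436} \approx 0.17031$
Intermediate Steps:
$u = -431$ ($u = \frac{-33 - 1260}{3} = \frac{1}{3} \left(-1293\right) = -431$)
$A = -431$
$L{\left(Q \right)} = - \frac{Q}{4}$ ($L{\left(Q \right)} = - \frac{0 + Q 1}{4} = - \frac{0 + Q}{4} = - \frac{Q}{4}$)
$\frac{8440 + L{\left(135 \right)}}{49790 + A} = \frac{8440 - \frac{135}{4}}{49790 - 431} = \frac{8440 - \frac{135}{4}}{49359} = \frac{33625}{4} \cdot \frac{1}{49359} = \frac{33625}{197436}$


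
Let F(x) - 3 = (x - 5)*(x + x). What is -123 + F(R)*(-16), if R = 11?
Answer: -2283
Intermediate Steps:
F(x) = 3 + 2*x*(-5 + x) (F(x) = 3 + (x - 5)*(x + x) = 3 + (-5 + x)*(2*x) = 3 + 2*x*(-5 + x))
-123 + F(R)*(-16) = -123 + (3 - 10*11 + 2*11²)*(-16) = -123 + (3 - 110 + 2*121)*(-16) = -123 + (3 - 110 + 242)*(-16) = -123 + 135*(-16) = -123 - 2160 = -2283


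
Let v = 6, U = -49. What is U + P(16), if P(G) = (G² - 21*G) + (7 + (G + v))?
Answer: -100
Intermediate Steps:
P(G) = 13 + G² - 20*G (P(G) = (G² - 21*G) + (7 + (G + 6)) = (G² - 21*G) + (7 + (6 + G)) = (G² - 21*G) + (13 + G) = 13 + G² - 20*G)
U + P(16) = -49 + (13 + 16² - 20*16) = -49 + (13 + 256 - 320) = -49 - 51 = -100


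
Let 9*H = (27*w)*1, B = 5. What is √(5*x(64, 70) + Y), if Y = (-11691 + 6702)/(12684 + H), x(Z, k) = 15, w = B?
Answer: 2*√334208049/4233 ≈ 8.6375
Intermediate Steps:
w = 5
H = 15 (H = ((27*5)*1)/9 = (135*1)/9 = (⅑)*135 = 15)
Y = -1663/4233 (Y = (-11691 + 6702)/(12684 + 15) = -4989/12699 = -4989*1/12699 = -1663/4233 ≈ -0.39287)
√(5*x(64, 70) + Y) = √(5*15 - 1663/4233) = √(75 - 1663/4233) = √(315812/4233) = 2*√334208049/4233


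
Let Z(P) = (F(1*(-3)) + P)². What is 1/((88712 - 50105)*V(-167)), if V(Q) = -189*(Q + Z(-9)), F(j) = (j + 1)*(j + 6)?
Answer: -1/423209934 ≈ -2.3629e-9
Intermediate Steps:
F(j) = (1 + j)*(6 + j)
Z(P) = (-6 + P)² (Z(P) = ((6 + (1*(-3))² + 7*(1*(-3))) + P)² = ((6 + (-3)² + 7*(-3)) + P)² = ((6 + 9 - 21) + P)² = (-6 + P)²)
V(Q) = -42525 - 189*Q (V(Q) = -189*(Q + (-6 - 9)²) = -189*(Q + (-15)²) = -189*(Q + 225) = -189*(225 + Q) = -42525 - 189*Q)
1/((88712 - 50105)*V(-167)) = 1/((88712 - 50105)*(-42525 - 189*(-167))) = 1/(38607*(-42525 + 31563)) = (1/38607)/(-10962) = (1/38607)*(-1/10962) = -1/423209934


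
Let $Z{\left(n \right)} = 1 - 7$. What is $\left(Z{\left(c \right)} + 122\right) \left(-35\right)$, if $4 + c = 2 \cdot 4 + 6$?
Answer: $-4060$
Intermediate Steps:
$c = 10$ ($c = -4 + \left(2 \cdot 4 + 6\right) = -4 + \left(8 + 6\right) = -4 + 14 = 10$)
$Z{\left(n \right)} = -6$ ($Z{\left(n \right)} = 1 - 7 = -6$)
$\left(Z{\left(c \right)} + 122\right) \left(-35\right) = \left(-6 + 122\right) \left(-35\right) = 116 \left(-35\right) = -4060$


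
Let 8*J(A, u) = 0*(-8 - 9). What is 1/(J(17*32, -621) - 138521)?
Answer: -1/138521 ≈ -7.2191e-6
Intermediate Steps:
J(A, u) = 0 (J(A, u) = (0*(-8 - 9))/8 = (0*(-17))/8 = (1/8)*0 = 0)
1/(J(17*32, -621) - 138521) = 1/(0 - 138521) = 1/(-138521) = -1/138521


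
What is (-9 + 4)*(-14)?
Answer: 70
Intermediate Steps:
(-9 + 4)*(-14) = -5*(-14) = 70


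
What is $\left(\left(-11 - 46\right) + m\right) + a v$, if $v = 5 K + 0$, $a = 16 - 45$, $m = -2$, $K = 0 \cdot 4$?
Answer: $-59$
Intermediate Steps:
$K = 0$
$a = -29$ ($a = 16 - 45 = -29$)
$v = 0$ ($v = 5 \cdot 0 + 0 = 0 + 0 = 0$)
$\left(\left(-11 - 46\right) + m\right) + a v = \left(\left(-11 - 46\right) - 2\right) - 0 = \left(-57 - 2\right) + 0 = -59 + 0 = -59$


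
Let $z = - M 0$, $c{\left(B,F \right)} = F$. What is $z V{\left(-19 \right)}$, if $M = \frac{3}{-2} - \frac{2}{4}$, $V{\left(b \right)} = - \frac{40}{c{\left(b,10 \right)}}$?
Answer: $0$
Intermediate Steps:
$V{\left(b \right)} = -4$ ($V{\left(b \right)} = - \frac{40}{10} = \left(-40\right) \frac{1}{10} = -4$)
$M = -2$ ($M = 3 \left(- \frac{1}{2}\right) - \frac{1}{2} = - \frac{3}{2} - \frac{1}{2} = -2$)
$z = 0$ ($z = \left(-1\right) \left(-2\right) 0 = 2 \cdot 0 = 0$)
$z V{\left(-19 \right)} = 0 \left(-4\right) = 0$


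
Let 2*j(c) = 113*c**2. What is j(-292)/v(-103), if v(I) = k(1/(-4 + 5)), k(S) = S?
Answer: 4817416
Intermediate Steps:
j(c) = 113*c**2/2 (j(c) = (113*c**2)/2 = 113*c**2/2)
v(I) = 1 (v(I) = 1/(-4 + 5) = 1/1 = 1)
j(-292)/v(-103) = ((113/2)*(-292)**2)/1 = ((113/2)*85264)*1 = 4817416*1 = 4817416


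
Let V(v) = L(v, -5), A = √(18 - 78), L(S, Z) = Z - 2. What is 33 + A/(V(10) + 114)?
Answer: 33 + 2*I*√15/107 ≈ 33.0 + 0.072392*I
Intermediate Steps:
L(S, Z) = -2 + Z
A = 2*I*√15 (A = √(-60) = 2*I*√15 ≈ 7.746*I)
V(v) = -7 (V(v) = -2 - 5 = -7)
33 + A/(V(10) + 114) = 33 + (2*I*√15)/(-7 + 114) = 33 + (2*I*√15)/107 = 33 + 2*I*√15/107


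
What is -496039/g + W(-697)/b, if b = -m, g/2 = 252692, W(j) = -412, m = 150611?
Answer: -74500711621/76116389624 ≈ -0.97877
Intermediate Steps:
g = 505384 (g = 2*252692 = 505384)
b = -150611 (b = -1*150611 = -150611)
-496039/g + W(-697)/b = -496039/505384 - 412/(-150611) = -496039*1/505384 - 412*(-1/150611) = -496039/505384 + 412/150611 = -74500711621/76116389624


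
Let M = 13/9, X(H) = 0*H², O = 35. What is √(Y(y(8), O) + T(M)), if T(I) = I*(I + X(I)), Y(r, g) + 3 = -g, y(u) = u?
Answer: I*√2909/9 ≈ 5.9928*I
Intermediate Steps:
X(H) = 0
Y(r, g) = -3 - g
M = 13/9 (M = 13*(⅑) = 13/9 ≈ 1.4444)
T(I) = I² (T(I) = I*(I + 0) = I*I = I²)
√(Y(y(8), O) + T(M)) = √((-3 - 1*35) + (13/9)²) = √((-3 - 35) + 169/81) = √(-38 + 169/81) = √(-2909/81) = I*√2909/9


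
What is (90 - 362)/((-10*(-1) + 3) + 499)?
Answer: -17/32 ≈ -0.53125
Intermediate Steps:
(90 - 362)/((-10*(-1) + 3) + 499) = -272/((10 + 3) + 499) = -272/(13 + 499) = -272/512 = -272*1/512 = -17/32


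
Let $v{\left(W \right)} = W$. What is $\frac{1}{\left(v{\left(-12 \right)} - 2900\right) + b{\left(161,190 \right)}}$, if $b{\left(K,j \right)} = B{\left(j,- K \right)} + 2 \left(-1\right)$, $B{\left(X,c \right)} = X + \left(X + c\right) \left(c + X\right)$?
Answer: $- \frac{1}{1883} \approx -0.00053107$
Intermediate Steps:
$B{\left(X,c \right)} = X + \left(X + c\right)^{2}$ ($B{\left(X,c \right)} = X + \left(X + c\right) \left(X + c\right) = X + \left(X + c\right)^{2}$)
$b{\left(K,j \right)} = -2 + j + \left(j - K\right)^{2}$ ($b{\left(K,j \right)} = \left(j + \left(j - K\right)^{2}\right) + 2 \left(-1\right) = \left(j + \left(j - K\right)^{2}\right) - 2 = -2 + j + \left(j - K\right)^{2}$)
$\frac{1}{\left(v{\left(-12 \right)} - 2900\right) + b{\left(161,190 \right)}} = \frac{1}{\left(-12 - 2900\right) + \left(-2 + 190 + \left(161 - 190\right)^{2}\right)} = \frac{1}{-2912 + \left(-2 + 190 + \left(-29\right)^{2}\right)} = \frac{1}{-2912 + \left(-2 + 190 + 841\right)} = \frac{1}{-2912 + 1029} = \frac{1}{-1883} = - \frac{1}{1883}$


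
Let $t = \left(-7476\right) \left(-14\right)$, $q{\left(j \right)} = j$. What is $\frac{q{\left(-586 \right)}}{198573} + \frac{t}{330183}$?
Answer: $\frac{326824718}{1040721093} \approx 0.31404$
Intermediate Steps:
$t = 104664$
$\frac{q{\left(-586 \right)}}{198573} + \frac{t}{330183} = - \frac{586}{198573} + \frac{104664}{330183} = \left(-586\right) \frac{1}{198573} + 104664 \cdot \frac{1}{330183} = - \frac{586}{198573} + \frac{4984}{15723} = \frac{326824718}{1040721093}$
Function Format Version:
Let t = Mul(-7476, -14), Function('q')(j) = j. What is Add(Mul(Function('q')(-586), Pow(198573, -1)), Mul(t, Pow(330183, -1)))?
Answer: Rational(326824718, 1040721093) ≈ 0.31404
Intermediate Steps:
t = 104664
Add(Mul(Function('q')(-586), Pow(198573, -1)), Mul(t, Pow(330183, -1))) = Add(Mul(-586, Pow(198573, -1)), Mul(104664, Pow(330183, -1))) = Add(Mul(-586, Rational(1, 198573)), Mul(104664, Rational(1, 330183))) = Add(Rational(-586, 198573), Rational(4984, 15723)) = Rational(326824718, 1040721093)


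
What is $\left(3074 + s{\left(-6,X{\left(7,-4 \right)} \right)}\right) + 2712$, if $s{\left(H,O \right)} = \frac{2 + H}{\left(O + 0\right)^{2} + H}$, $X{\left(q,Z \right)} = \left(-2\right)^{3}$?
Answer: $\frac{167792}{29} \approx 5785.9$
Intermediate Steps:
$X{\left(q,Z \right)} = -8$
$s{\left(H,O \right)} = \frac{2 + H}{H + O^{2}}$ ($s{\left(H,O \right)} = \frac{2 + H}{O^{2} + H} = \frac{2 + H}{H + O^{2}}$)
$\left(3074 + s{\left(-6,X{\left(7,-4 \right)} \right)}\right) + 2712 = \left(3074 + \frac{2 - 6}{-6 + \left(-8\right)^{2}}\right) + 2712 = \left(3074 + \frac{1}{-6 + 64} \left(-4\right)\right) + 2712 = \left(3074 + \frac{1}{58} \left(-4\right)\right) + 2712 = \left(3074 - \frac{2}{29}\right) + 2712 = \frac{89144}{29} + 2712 = \frac{167792}{29}$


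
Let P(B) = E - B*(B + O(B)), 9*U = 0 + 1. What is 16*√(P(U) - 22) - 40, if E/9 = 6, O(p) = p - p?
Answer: -40 + 16*√2591/9 ≈ 50.492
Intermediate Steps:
O(p) = 0
E = 54 (E = 9*6 = 54)
U = ⅑ (U = (0 + 1)/9 = (⅑)*1 = ⅑ ≈ 0.11111)
P(B) = 54 - B² (P(B) = 54 - B*(B + 0) = 54 - B*B = 54 - B²)
16*√(P(U) - 22) - 40 = 16*√((54 - (⅑)²) - 22) - 40 = 16*√((54 - 1*1/81) - 22) - 40 = 16*√((54 - 1/81) - 22) - 40 = 16*√(4373/81 - 22) - 40 = 16*√(2591/81) - 40 = 16*(√2591/9) - 40 = 16*√2591/9 - 40 = -40 + 16*√2591/9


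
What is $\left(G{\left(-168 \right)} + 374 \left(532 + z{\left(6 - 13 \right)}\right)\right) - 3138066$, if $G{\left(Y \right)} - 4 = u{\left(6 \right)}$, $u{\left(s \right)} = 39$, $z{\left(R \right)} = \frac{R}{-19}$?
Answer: $- \frac{55839427}{19} \approx -2.9389 \cdot 10^{6}$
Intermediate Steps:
$z{\left(R \right)} = - \frac{R}{19}$ ($z{\left(R \right)} = R \left(- \frac{1}{19}\right) = - \frac{R}{19}$)
$G{\left(Y \right)} = 43$ ($G{\left(Y \right)} = 4 + 39 = 43$)
$\left(G{\left(-168 \right)} + 374 \left(532 + z{\left(6 - 13 \right)}\right)\right) - 3138066 = \left(43 + 374 \left(532 - \frac{6 - 13}{19}\right)\right) - 3138066 = \left(43 + 374 \left(532 - - \frac{7}{19}\right)\right) - 3138066 = \left(43 + 374 \left(532 + \frac{7}{19}\right)\right) - 3138066 = \left(43 + 374 \cdot \frac{10115}{19}\right) - 3138066 = \left(43 + \frac{3783010}{19}\right) - 3138066 = \frac{3783827}{19} - 3138066 = - \frac{55839427}{19}$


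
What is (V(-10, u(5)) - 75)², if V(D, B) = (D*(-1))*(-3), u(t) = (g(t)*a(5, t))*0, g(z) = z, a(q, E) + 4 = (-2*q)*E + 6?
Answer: 11025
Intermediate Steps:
a(q, E) = 2 - 2*E*q (a(q, E) = -4 + ((-2*q)*E + 6) = -4 + (-2*E*q + 6) = -4 + (6 - 2*E*q) = 2 - 2*E*q)
u(t) = 0 (u(t) = (t*(2 - 2*t*5))*0 = (t*(2 - 10*t))*0 = 0)
V(D, B) = 3*D (V(D, B) = -D*(-3) = 3*D)
(V(-10, u(5)) - 75)² = (3*(-10) - 75)² = (-30 - 75)² = (-105)² = 11025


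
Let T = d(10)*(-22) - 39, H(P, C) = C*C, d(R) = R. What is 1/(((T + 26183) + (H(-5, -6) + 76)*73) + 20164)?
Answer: 1/54264 ≈ 1.8428e-5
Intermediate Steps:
H(P, C) = C²
T = -259 (T = 10*(-22) - 39 = -220 - 39 = -259)
1/(((T + 26183) + (H(-5, -6) + 76)*73) + 20164) = 1/(((-259 + 26183) + ((-6)² + 76)*73) + 20164) = 1/((25924 + (36 + 76)*73) + 20164) = 1/((25924 + 112*73) + 20164) = 1/((25924 + 8176) + 20164) = 1/(34100 + 20164) = 1/54264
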